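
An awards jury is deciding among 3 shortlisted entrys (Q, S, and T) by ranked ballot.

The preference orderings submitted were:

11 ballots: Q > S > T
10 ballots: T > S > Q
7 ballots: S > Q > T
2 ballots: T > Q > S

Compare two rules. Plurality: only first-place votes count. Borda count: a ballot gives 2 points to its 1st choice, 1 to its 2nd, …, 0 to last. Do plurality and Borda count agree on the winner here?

No

Plurality first-place counts: Q 11, S 7, T 12 → T.
Borda totals: Q 31, S 35, T 24 → S.
The two rules disagree: plurality picks T, Borda picks S.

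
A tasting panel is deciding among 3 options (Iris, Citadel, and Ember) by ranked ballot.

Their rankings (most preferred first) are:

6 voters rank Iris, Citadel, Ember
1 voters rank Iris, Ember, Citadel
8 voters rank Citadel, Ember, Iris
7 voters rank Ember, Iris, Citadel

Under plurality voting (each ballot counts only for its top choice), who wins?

First-place vote totals:
  Iris: 7
  Citadel: 8
  Ember: 7
Citadel has the most first-place votes.

Citadel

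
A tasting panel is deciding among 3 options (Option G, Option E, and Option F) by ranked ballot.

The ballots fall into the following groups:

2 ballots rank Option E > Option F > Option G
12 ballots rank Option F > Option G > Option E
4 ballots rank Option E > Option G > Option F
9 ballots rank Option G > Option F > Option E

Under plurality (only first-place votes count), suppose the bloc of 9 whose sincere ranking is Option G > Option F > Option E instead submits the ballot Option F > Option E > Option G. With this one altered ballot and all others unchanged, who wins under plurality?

Option F

First-place totals with the altered ballot: Option G 0, Option E 6, Option F 21.
The winner is unchanged: still Option F.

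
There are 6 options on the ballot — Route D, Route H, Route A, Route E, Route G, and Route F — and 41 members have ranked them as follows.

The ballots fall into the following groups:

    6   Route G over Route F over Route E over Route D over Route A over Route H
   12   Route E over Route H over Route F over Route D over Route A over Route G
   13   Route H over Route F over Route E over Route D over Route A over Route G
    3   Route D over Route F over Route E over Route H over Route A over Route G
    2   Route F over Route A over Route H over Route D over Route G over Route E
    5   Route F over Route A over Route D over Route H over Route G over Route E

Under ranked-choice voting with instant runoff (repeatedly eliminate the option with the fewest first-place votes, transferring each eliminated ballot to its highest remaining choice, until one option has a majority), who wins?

Round 1: Route H 13, Route E 12, Route F 7, Route G 6, Route D 3, Route A 0. Route A has the fewest and is eliminated.
Round 2: Route H 13, Route E 12, Route F 7, Route G 6, Route D 3. Route D has the fewest and is eliminated.
Round 3: Route H 13, Route E 12, Route F 10, Route G 6. Route G has the fewest and is eliminated.
Round 4: Route F 16, Route H 13, Route E 12. Route E has the fewest and is eliminated.
Round 5: Route H 25, Route F 16. Route H has a majority.

Route H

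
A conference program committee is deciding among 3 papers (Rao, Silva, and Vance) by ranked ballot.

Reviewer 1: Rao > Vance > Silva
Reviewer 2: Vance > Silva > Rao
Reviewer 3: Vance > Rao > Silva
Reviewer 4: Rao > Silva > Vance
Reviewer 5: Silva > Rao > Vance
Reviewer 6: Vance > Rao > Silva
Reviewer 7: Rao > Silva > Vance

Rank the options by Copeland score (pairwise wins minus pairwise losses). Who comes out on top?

Rao

Pairwise results:
  Rao vs Silva: Rao wins 5–2.
  Rao vs Vance: Rao wins 4–3.
  Silva vs Vance: Vance wins 4–3.
Copeland scores (wins − losses):
  Rao: 2 − 0 = 2
  Silva: 0 − 2 = -2
  Vance: 1 − 1 = 0
Rao has the best Copeland score.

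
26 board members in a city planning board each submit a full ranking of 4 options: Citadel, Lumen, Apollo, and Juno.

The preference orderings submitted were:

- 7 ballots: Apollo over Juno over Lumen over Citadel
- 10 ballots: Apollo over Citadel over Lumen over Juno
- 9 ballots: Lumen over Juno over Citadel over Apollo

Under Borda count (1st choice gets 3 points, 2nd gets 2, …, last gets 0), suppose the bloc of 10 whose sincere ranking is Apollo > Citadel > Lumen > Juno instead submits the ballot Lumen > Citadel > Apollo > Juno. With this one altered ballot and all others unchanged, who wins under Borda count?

Borda totals with the altered ballot: Citadel 29, Lumen 64, Apollo 31, Juno 32.
The switch changes the winner from Apollo to Lumen.

Lumen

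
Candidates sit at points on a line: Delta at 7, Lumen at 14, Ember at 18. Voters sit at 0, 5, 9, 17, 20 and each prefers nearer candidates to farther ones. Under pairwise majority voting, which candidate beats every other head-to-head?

Delta

With single-peaked preferences on a line, the Condorcet winner is the candidate closest to the median voter.
The median voter (position 9) is closest to Delta at 7.
Check: Delta vs Lumen — voters closer to Delta: 3 of 5.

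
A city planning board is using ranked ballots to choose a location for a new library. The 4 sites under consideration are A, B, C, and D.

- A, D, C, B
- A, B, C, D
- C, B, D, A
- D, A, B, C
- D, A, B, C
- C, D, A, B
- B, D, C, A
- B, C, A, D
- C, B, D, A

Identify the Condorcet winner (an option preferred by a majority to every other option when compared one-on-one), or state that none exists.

There is no Condorcet winner

Head-to-head results (9 voters total):
A vs B: A wins 5–4.
A vs C: C wins 5–4.
A vs D: D wins 6–3.
B vs C: B wins 5–4.
B vs D: B wins 5–4.
C vs D: C wins 5–4.
No candidate beats all others: A beats B beats C beats A, a majority cycle.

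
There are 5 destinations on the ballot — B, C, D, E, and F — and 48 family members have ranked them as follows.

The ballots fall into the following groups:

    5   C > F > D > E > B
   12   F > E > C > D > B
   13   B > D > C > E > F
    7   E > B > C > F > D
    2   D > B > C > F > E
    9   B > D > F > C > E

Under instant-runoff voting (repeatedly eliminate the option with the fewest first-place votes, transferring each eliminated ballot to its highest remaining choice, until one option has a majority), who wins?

Round 1: B 22, F 12, E 7, C 5, D 2. D has the fewest and is eliminated.
Round 2: B 24, F 12, E 7, C 5. C has the fewest and is eliminated.
Round 3: B 24, F 17, E 7. E has the fewest and is eliminated.
Round 4: B 31, F 17. B has a majority.

B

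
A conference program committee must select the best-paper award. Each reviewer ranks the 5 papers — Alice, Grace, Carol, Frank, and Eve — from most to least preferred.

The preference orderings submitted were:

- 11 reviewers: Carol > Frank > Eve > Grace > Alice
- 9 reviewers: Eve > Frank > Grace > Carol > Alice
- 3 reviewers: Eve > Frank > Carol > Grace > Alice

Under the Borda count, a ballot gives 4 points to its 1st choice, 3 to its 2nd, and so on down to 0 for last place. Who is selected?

Borda scores:
  Alice: 11·0 + 9·0 + 3·0 = 0
  Grace: 11·1 + 9·2 + 3·1 = 32
  Carol: 11·4 + 9·1 + 3·2 = 59
  Frank: 11·3 + 9·3 + 3·3 = 69
  Eve: 11·2 + 9·4 + 3·4 = 70
Eve has the highest total.

Eve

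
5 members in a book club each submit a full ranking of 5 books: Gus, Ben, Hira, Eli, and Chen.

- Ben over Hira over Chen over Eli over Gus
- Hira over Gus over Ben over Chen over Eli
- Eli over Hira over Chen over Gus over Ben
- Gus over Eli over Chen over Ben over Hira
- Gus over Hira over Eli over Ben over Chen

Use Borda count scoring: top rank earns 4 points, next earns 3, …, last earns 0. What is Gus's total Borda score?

Borda scores:
  Gus: 0 + 3 + 1 + 4 + 4 = 12
  Ben: 4 + 2 + 0 + 1 + 1 = 8
  Hira: 3 + 4 + 3 + 0 + 3 = 13
  Eli: 1 + 0 + 4 + 3 + 2 = 10
  Chen: 2 + 1 + 2 + 2 + 0 = 7

12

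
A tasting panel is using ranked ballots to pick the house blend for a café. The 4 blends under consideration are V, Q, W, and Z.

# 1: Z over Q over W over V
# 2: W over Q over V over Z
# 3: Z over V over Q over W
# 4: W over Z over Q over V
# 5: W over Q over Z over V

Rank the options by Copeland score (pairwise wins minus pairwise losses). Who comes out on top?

Pairwise results:
  V vs Q: Q wins 4–1.
  V vs W: W wins 4–1.
  V vs Z: Z wins 4–1.
  Q vs W: W wins 3–2.
  Q vs Z: Z wins 3–2.
  W vs Z: W wins 3–2.
Copeland scores (wins − losses):
  V: 0 − 3 = -3
  Q: 1 − 2 = -1
  W: 3 − 0 = 3
  Z: 2 − 1 = 1
W has the best Copeland score.

W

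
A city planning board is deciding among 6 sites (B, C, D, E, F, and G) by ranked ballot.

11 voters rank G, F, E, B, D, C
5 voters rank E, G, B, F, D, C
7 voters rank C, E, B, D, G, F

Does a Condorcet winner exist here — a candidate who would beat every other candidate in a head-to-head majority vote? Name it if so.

Head-to-head results (23 voters total):
B vs C: B wins 16–7.
B vs D: B wins 23–0.
B vs E: E wins 23–0.
B vs F: B wins 12–11.
B vs G: G wins 16–7.
C vs D: D wins 16–7.
C vs E: E wins 16–7.
C vs F: F wins 16–7.
C vs G: G wins 16–7.
D vs E: E wins 23–0.
D vs F: F wins 16–7.
D vs G: G wins 16–7.
E vs F: E wins 12–11.
E vs G: E wins 12–11.
F vs G: G wins 23–0.
E beats each rival — B (23–0), C (16–7), D (23–0), F (12–11), G (12–11) — so E is the Condorcet winner.

E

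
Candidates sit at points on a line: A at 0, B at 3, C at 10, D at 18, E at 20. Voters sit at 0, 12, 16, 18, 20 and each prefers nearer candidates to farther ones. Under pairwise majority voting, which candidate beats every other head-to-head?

D

With single-peaked preferences on a line, the Condorcet winner is the candidate closest to the median voter.
The median voter (position 16) is closest to D at 18.
Check: D vs E — voters closer to D: 4 of 5.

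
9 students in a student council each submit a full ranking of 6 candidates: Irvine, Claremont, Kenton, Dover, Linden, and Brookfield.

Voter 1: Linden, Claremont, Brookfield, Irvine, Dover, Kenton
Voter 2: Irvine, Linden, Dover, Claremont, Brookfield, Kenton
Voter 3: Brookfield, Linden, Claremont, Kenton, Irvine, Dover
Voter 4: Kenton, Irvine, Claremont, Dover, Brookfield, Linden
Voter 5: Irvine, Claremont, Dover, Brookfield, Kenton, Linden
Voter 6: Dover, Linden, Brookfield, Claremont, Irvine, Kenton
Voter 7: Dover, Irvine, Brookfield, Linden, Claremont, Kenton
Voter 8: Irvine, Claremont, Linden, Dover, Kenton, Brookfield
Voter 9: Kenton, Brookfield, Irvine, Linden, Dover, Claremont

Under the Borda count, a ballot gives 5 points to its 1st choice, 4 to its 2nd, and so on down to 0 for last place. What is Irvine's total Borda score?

30

Borda scores:
  Irvine: 2 + 5 + 1 + 4 + 5 + 1 + 4 + 5 + 3 = 30
  Claremont: 4 + 2 + 3 + 3 + 4 + 2 + 1 + 4 + 0 = 23
  Kenton: 0 + 0 + 2 + 5 + 1 + 0 + 0 + 1 + 5 = 14
  Dover: 1 + 3 + 0 + 2 + 3 + 5 + 5 + 2 + 1 = 22
  Linden: 5 + 4 + 4 + 0 + 0 + 4 + 2 + 3 + 2 = 24
  Brookfield: 3 + 1 + 5 + 1 + 2 + 3 + 3 + 0 + 4 = 22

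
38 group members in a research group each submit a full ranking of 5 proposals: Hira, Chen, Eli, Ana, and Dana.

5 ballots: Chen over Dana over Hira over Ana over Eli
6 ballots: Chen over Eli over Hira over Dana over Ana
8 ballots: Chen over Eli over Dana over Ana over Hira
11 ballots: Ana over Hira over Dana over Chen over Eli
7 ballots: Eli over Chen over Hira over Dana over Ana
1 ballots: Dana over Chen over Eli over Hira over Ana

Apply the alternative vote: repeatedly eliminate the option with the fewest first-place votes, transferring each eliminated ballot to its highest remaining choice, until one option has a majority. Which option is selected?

Chen

Round 1: Chen 19, Ana 11, Eli 7, Dana 1, Hira 0. Hira has the fewest and is eliminated.
Round 2: Chen 19, Ana 11, Eli 7, Dana 1. Dana has the fewest and is eliminated.
Round 3: Chen 20, Ana 11, Eli 7. Chen has a majority.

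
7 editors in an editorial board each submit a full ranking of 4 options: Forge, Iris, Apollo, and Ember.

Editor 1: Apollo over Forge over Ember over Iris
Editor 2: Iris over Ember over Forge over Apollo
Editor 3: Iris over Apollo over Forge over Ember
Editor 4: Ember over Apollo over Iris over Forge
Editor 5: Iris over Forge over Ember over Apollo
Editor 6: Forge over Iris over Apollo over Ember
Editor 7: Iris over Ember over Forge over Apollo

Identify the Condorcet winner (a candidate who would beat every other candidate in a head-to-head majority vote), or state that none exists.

Iris

Head-to-head results (7 voters total):
Forge vs Iris: Iris wins 5–2.
Forge vs Apollo: Forge wins 4–3.
Forge vs Ember: Forge wins 4–3.
Iris vs Apollo: Iris wins 5–2.
Iris vs Ember: Iris wins 5–2.
Apollo vs Ember: Ember wins 4–3.
Iris beats each rival — Forge (5–2), Apollo (5–2), Ember (5–2) — so Iris is the Condorcet winner.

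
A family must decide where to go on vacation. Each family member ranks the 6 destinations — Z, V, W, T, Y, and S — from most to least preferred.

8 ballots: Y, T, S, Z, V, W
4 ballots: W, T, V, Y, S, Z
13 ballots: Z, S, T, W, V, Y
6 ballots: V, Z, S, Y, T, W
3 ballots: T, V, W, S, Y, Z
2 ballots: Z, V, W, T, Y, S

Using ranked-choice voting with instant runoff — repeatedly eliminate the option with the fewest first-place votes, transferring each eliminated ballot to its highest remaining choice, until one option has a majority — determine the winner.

Round 1: Z 15, Y 8, V 6, W 4, T 3, S 0. S has the fewest and is eliminated.
Round 2: Z 15, Y 8, V 6, W 4, T 3. T has the fewest and is eliminated.
Round 3: Z 15, V 9, Y 8, W 4. W has the fewest and is eliminated.
Round 4: Z 15, V 13, Y 8. Y has the fewest and is eliminated.
Round 5: Z 23, V 13. Z has a majority.

Z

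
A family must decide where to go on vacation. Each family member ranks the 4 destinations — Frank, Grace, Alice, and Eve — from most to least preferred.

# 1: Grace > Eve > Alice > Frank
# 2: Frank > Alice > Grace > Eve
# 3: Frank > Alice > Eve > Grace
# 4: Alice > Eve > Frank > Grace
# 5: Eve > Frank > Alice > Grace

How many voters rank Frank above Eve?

2

Ballots ranking Frank above Eve: 2.
Ballots ranking Eve above Frank: 3.
So 2 of 5 voters prefer Frank to Eve.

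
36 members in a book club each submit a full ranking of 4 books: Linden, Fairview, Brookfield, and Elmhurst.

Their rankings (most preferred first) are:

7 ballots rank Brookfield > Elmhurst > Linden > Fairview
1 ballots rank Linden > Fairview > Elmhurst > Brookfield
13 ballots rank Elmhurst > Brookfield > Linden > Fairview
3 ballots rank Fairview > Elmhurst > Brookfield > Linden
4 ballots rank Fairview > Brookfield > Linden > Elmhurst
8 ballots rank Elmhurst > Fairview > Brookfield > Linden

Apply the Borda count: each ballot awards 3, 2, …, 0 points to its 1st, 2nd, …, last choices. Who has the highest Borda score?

Elmhurst

Borda scores:
  Linden: 7·1 + 3 + 13·1 + 3·0 + 4·1 + 8·0 = 27
  Fairview: 7·0 + 2 + 13·0 + 3·3 + 4·3 + 8·2 = 39
  Brookfield: 7·3 + 0 + 13·2 + 3·1 + 4·2 + 8·1 = 66
  Elmhurst: 7·2 + 1 + 13·3 + 3·2 + 4·0 + 8·3 = 84
Elmhurst has the highest total.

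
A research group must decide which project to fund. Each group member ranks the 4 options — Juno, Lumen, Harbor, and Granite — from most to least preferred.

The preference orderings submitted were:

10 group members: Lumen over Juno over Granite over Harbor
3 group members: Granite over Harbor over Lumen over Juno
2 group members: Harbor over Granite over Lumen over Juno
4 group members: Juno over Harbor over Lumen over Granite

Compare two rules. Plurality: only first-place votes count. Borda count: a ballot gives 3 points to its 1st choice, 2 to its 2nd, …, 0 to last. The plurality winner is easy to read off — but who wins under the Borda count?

Plurality first-place counts: Juno 4, Lumen 10, Harbor 2, Granite 3 → Lumen.
Borda totals: Juno 32, Lumen 39, Harbor 20, Granite 23 → Lumen.

Lumen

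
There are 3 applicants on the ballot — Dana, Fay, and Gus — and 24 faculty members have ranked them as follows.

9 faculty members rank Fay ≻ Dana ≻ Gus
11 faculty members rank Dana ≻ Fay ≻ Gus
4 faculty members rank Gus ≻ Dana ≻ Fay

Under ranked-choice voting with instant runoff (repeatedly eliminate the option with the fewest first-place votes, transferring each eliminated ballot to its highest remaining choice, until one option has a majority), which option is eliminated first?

Gus

Round 1: Dana 11, Fay 9, Gus 4. Gus has the fewest and is eliminated.
Round 2: Dana 15, Fay 9. Dana has a majority.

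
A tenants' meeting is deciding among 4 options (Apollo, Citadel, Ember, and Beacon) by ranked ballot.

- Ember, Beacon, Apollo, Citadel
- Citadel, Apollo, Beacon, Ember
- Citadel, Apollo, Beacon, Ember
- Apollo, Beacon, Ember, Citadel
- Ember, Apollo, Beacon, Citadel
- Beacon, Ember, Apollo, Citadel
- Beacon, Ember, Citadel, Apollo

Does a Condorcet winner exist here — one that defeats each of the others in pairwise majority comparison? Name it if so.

There is no Condorcet winner

Head-to-head results (7 voters total):
Apollo vs Citadel: Apollo wins 4–3.
Apollo vs Ember: Ember wins 4–3.
Apollo vs Beacon: Apollo wins 4–3.
Citadel vs Ember: Ember wins 5–2.
Citadel vs Beacon: Beacon wins 5–2.
Ember vs Beacon: Beacon wins 5–2.
No candidate beats all others: Apollo beats Beacon beats Ember beats Apollo, a majority cycle.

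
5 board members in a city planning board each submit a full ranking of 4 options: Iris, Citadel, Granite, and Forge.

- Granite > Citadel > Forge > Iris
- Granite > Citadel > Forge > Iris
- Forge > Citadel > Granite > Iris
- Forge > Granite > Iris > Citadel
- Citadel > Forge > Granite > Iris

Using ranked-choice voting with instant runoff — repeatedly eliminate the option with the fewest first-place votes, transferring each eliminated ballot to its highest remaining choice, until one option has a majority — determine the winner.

Forge

Round 1: Granite 2, Forge 2, Citadel 1, Iris 0. Iris has the fewest and is eliminated.
Round 2: Granite 2, Forge 2, Citadel 1. Citadel has the fewest and is eliminated.
Round 3: Forge 3, Granite 2. Forge has a majority.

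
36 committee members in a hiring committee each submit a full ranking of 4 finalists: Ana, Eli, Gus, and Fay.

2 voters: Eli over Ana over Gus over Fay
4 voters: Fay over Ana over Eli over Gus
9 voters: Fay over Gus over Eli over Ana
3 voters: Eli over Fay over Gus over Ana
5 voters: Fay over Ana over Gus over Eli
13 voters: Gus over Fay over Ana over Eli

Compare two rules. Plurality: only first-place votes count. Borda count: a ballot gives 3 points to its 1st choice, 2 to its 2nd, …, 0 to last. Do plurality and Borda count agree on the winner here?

Yes

Plurality first-place counts: Ana 0, Eli 5, Gus 13, Fay 18 → Fay.
Borda totals: Ana 35, Eli 28, Gus 67, Fay 86 → Fay.
The two rules agree on Fay.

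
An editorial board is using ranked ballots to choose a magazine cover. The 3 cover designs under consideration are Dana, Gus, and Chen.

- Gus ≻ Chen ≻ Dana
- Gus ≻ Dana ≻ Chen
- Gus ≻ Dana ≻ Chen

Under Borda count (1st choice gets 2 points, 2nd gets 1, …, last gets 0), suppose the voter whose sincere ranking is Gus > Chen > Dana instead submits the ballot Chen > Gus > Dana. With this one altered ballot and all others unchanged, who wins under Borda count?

Gus

Borda totals with the altered ballot: Dana 2, Gus 5, Chen 2.
The winner is unchanged: still Gus.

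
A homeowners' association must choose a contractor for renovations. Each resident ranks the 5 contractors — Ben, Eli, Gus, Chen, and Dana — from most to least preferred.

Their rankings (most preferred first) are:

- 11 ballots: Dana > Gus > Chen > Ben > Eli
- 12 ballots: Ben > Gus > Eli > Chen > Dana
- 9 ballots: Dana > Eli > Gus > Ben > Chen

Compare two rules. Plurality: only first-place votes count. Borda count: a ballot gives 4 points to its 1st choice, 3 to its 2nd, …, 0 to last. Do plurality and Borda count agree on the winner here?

Plurality first-place counts: Ben 12, Eli 0, Gus 0, Chen 0, Dana 20 → Dana.
Borda totals: Ben 68, Eli 51, Gus 87, Chen 34, Dana 80 → Gus.
The two rules disagree: plurality picks Dana, Borda picks Gus.

No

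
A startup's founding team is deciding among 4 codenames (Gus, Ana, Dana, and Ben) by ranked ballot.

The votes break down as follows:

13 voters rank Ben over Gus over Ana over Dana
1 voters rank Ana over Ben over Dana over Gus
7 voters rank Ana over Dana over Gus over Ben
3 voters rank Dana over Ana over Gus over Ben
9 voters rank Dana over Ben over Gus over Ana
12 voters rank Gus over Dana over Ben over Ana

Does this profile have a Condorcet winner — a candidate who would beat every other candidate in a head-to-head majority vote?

Head-to-head results (45 voters total):
Gus vs Ana: Gus wins 34–11.
Gus vs Dana: Gus wins 25–20.
Gus vs Ben: Ben wins 23–22.
Ana vs Dana: Dana wins 24–21.
Ana vs Ben: Ben wins 34–11.
Dana vs Ben: Dana wins 31–14.
No candidate beats all others: Gus beats Dana beats Ben beats Gus, a majority cycle.

No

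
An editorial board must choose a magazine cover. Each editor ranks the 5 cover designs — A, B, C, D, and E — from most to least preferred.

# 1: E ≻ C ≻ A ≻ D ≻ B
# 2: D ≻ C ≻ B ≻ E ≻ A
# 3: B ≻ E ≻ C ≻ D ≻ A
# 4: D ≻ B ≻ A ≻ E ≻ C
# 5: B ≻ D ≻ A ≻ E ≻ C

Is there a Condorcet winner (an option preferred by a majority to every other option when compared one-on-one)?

Yes

Head-to-head results (5 voters total):
A vs B: B wins 4–1.
A vs C: C wins 3–2.
A vs D: D wins 4–1.
A vs E: E wins 3–2.
B vs C: B wins 3–2.
B vs D: D wins 3–2.
B vs E: B wins 4–1.
C vs D: D wins 3–2.
C vs E: E wins 4–1.
D vs E: D wins 3–2.
D beats each rival — A (4–1), B (3–2), C (3–2), E (3–2) — so D is the Condorcet winner.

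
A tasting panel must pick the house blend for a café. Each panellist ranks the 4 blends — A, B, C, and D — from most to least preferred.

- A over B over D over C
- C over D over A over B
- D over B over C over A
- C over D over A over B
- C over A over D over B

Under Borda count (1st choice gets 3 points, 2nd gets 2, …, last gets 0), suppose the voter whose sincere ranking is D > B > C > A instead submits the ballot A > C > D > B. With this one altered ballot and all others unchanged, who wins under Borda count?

C

Borda totals with the altered ballot: A 10, B 2, C 11, D 7.
The winner is unchanged: still C.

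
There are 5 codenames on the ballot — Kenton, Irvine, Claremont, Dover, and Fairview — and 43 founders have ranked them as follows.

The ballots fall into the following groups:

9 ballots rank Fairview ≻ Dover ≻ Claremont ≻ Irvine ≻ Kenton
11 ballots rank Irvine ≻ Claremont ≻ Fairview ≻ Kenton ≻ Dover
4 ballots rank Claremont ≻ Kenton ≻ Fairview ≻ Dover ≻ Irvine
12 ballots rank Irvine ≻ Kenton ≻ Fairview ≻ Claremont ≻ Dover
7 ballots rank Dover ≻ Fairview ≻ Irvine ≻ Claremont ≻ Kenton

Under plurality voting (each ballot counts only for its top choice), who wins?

Irvine

First-place vote totals:
  Kenton: 0
  Irvine: 23
  Claremont: 4
  Dover: 7
  Fairview: 9
Irvine has the most first-place votes.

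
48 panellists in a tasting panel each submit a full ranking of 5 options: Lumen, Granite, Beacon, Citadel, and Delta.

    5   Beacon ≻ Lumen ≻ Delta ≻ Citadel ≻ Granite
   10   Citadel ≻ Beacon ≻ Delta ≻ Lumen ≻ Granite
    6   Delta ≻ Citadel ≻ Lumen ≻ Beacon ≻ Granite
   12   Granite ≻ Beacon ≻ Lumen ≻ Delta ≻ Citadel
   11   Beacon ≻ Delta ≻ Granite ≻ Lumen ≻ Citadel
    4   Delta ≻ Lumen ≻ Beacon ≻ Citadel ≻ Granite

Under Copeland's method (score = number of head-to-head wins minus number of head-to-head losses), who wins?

Pairwise results:
  Lumen vs Granite: Lumen wins 25–23.
  Lumen vs Beacon: Beacon wins 38–10.
  Lumen vs Citadel: Lumen wins 32–16.
  Lumen vs Delta: Delta wins 31–17.
  Granite vs Beacon: Beacon wins 36–12.
  Granite vs Citadel: Citadel wins 25–23.
  Granite vs Delta: Delta wins 36–12.
  Beacon vs Citadel: Beacon wins 32–16.
  Beacon vs Delta: Beacon wins 38–10.
  Citadel vs Delta: Delta wins 38–10.
Copeland scores (wins − losses):
  Lumen: 2 − 2 = 0
  Granite: 0 − 4 = -4
  Beacon: 4 − 0 = 4
  Citadel: 1 − 3 = -2
  Delta: 3 − 1 = 2
Beacon has the best Copeland score.

Beacon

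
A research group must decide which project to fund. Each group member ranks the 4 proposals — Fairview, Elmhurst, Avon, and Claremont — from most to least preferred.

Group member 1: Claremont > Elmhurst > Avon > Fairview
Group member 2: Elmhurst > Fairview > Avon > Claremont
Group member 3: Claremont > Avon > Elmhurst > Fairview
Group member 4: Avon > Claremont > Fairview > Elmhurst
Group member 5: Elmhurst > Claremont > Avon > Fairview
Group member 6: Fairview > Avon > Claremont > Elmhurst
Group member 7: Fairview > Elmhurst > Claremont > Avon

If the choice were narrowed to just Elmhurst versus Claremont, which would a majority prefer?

Ballots ranking Elmhurst above Claremont: 3.
Ballots ranking Claremont above Elmhurst: 4.
Claremont wins the head-to-head, 4–3.

Claremont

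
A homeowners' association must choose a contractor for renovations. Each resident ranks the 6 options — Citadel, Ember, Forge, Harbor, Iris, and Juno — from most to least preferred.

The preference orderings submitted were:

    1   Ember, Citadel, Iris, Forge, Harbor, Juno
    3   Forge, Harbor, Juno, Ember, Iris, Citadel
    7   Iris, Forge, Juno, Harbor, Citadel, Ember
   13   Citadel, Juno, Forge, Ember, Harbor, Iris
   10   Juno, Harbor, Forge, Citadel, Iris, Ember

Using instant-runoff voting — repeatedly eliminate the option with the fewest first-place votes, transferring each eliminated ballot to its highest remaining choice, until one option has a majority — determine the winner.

Juno

Round 1: Citadel 13, Juno 10, Iris 7, Forge 3, Ember 1, Harbor 0. Harbor has the fewest and is eliminated.
Round 2: Citadel 13, Juno 10, Iris 7, Forge 3, Ember 1. Ember has the fewest and is eliminated.
Round 3: Citadel 14, Juno 10, Iris 7, Forge 3. Forge has the fewest and is eliminated.
Round 4: Citadel 14, Juno 13, Iris 7. Iris has the fewest and is eliminated.
Round 5: Juno 20, Citadel 14. Juno has a majority.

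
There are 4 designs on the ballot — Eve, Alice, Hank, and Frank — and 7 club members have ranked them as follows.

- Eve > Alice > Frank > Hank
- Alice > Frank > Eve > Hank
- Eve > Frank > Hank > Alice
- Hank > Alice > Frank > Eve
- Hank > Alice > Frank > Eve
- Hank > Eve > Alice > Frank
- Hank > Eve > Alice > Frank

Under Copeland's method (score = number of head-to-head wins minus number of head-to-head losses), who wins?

Hank

Pairwise results:
  Eve vs Alice: Eve wins 4–3.
  Eve vs Hank: Hank wins 4–3.
  Eve vs Frank: Eve wins 4–3.
  Alice vs Hank: Hank wins 5–2.
  Alice vs Frank: Alice wins 6–1.
  Hank vs Frank: Hank wins 4–3.
Copeland scores (wins − losses):
  Eve: 2 − 1 = 1
  Alice: 1 − 2 = -1
  Hank: 3 − 0 = 3
  Frank: 0 − 3 = -3
Hank has the best Copeland score.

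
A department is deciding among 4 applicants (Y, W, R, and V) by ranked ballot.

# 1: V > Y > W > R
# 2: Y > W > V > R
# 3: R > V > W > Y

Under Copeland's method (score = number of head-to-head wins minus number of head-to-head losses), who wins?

Pairwise results:
  Y vs W: Y wins 2–1.
  Y vs R: Y wins 2–1.
  Y vs V: V wins 2–1.
  W vs R: W wins 2–1.
  W vs V: V wins 2–1.
  R vs V: V wins 2–1.
Copeland scores (wins − losses):
  Y: 2 − 1 = 1
  W: 1 − 2 = -1
  R: 0 − 3 = -3
  V: 3 − 0 = 3
V has the best Copeland score.

V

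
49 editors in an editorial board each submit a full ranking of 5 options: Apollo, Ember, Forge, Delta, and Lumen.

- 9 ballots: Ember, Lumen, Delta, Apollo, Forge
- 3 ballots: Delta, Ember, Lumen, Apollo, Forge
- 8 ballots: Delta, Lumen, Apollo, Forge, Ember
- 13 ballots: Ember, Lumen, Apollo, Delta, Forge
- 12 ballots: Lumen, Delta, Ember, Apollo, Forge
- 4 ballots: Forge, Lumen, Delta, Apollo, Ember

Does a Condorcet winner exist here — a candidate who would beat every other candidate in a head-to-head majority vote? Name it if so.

Head-to-head results (49 voters total):
Apollo vs Ember: Ember wins 37–12.
Apollo vs Forge: Apollo wins 45–4.
Apollo vs Delta: Delta wins 36–13.
Apollo vs Lumen: Lumen wins 49–0.
Ember vs Forge: Ember wins 37–12.
Ember vs Delta: Delta wins 27–22.
Ember vs Lumen: Ember wins 25–24.
Forge vs Delta: Delta wins 45–4.
Forge vs Lumen: Lumen wins 45–4.
Delta vs Lumen: Lumen wins 38–11.
No candidate beats all others: Ember beats Lumen beats Delta beats Ember, a majority cycle.

There is no Condorcet winner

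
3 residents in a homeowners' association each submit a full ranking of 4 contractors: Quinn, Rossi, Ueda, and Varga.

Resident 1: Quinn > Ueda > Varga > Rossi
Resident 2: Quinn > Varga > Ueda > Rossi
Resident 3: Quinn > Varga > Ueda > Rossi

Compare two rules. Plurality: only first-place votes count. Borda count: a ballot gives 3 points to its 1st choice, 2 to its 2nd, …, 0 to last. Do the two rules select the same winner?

Plurality first-place counts: Quinn 3, Rossi 0, Ueda 0, Varga 0 → Quinn.
Borda totals: Quinn 9, Rossi 0, Ueda 4, Varga 5 → Quinn.
The two rules agree on Quinn.

Yes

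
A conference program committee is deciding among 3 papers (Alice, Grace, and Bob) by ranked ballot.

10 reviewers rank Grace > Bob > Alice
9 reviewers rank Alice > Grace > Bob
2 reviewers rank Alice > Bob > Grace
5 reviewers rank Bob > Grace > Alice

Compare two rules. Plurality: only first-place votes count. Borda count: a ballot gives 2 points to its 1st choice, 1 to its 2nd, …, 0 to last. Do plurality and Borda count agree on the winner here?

Plurality first-place counts: Alice 11, Grace 10, Bob 5 → Alice.
Borda totals: Alice 22, Grace 34, Bob 22 → Grace.
The two rules disagree: plurality picks Alice, Borda picks Grace.

No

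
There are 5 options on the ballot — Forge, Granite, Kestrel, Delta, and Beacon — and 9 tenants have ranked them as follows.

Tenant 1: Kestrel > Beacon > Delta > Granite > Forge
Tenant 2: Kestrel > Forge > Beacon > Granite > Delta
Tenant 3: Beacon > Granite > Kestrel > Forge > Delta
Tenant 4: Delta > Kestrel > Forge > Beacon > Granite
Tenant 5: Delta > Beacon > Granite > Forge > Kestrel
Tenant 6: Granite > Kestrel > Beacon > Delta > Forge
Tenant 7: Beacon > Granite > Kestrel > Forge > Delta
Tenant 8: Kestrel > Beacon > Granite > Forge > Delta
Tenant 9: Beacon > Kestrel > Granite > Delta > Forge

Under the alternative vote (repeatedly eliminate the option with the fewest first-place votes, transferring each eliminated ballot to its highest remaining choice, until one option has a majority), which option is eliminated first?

Forge

Round 1: Kestrel 3, Beacon 3, Delta 2, Granite 1, Forge 0. Forge has the fewest and is eliminated.
Round 2: Kestrel 3, Beacon 3, Delta 2, Granite 1. Granite has the fewest and is eliminated.
Round 3: Kestrel 4, Beacon 3, Delta 2. Delta has the fewest and is eliminated.
Round 4: Kestrel 5, Beacon 4. Kestrel has a majority.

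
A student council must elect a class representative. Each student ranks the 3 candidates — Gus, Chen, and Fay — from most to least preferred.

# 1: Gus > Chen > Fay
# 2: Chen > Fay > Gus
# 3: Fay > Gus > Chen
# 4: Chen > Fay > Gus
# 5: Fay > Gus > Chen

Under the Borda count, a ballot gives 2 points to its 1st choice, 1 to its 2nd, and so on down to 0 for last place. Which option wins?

Fay

Borda scores:
  Gus: 2 + 0 + 1 + 0 + 1 = 4
  Chen: 1 + 2 + 0 + 2 + 0 = 5
  Fay: 0 + 1 + 2 + 1 + 2 = 6
Fay has the highest total.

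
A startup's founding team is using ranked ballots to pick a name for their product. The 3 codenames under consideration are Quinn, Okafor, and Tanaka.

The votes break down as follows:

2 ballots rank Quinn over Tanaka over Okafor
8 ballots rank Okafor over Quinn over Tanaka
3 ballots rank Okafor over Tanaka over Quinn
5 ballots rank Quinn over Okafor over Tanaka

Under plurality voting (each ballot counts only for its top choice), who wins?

First-place vote totals:
  Quinn: 7
  Okafor: 11
  Tanaka: 0
Okafor has the most first-place votes.

Okafor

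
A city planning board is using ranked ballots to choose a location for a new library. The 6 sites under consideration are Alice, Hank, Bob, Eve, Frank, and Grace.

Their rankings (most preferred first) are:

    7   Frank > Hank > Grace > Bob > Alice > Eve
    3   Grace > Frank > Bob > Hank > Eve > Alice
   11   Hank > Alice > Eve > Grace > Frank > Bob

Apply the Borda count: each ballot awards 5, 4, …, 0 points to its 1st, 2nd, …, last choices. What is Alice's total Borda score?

Borda scores:
  Alice: 7·1 + 3·0 + 11·4 = 51
  Hank: 7·4 + 3·2 + 11·5 = 89
  Bob: 7·2 + 3·3 + 11·0 = 23
  Eve: 7·0 + 3·1 + 11·3 = 36
  Frank: 7·5 + 3·4 + 11·1 = 58
  Grace: 7·3 + 3·5 + 11·2 = 58

51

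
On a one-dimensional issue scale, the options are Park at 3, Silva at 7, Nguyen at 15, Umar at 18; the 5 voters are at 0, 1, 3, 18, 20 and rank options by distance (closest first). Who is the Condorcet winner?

With single-peaked preferences on a line, the Condorcet winner is the candidate closest to the median voter.
The median voter (position 3) is closest to Park at 3.
Check: Park vs Umar — voters closer to Park: 3 of 5.

Park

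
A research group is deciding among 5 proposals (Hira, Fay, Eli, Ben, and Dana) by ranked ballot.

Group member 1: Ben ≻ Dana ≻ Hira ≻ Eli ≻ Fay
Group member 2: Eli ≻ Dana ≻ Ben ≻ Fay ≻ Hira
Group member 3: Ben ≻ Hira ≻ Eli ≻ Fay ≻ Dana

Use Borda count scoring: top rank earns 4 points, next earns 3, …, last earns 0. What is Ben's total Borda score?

Borda scores:
  Hira: 2 + 0 + 3 = 5
  Fay: 0 + 1 + 1 = 2
  Eli: 1 + 4 + 2 = 7
  Ben: 4 + 2 + 4 = 10
  Dana: 3 + 3 + 0 = 6

10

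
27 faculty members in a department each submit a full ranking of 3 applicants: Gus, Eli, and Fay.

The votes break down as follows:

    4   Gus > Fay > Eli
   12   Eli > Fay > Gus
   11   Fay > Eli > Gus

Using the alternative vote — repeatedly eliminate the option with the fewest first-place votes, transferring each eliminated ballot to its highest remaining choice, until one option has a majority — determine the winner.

Round 1: Eli 12, Fay 11, Gus 4. Gus has the fewest and is eliminated.
Round 2: Fay 15, Eli 12. Fay has a majority.

Fay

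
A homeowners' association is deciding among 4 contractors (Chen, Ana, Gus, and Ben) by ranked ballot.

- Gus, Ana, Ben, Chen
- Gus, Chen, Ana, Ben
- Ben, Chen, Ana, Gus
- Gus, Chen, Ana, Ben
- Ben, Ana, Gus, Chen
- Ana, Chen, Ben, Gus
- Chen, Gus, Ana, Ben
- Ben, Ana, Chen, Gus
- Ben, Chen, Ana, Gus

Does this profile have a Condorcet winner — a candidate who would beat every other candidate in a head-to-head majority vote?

Head-to-head results (9 voters total):
Chen vs Ana: Chen wins 5–4.
Chen vs Gus: Chen wins 5–4.
Chen vs Ben: Ben wins 5–4.
Ana vs Gus: Ana wins 5–4.
Ana vs Ben: Ana wins 5–4.
Gus vs Ben: Ben wins 5–4.
No candidate beats all others: Chen beats Ana beats Ben beats Chen, a majority cycle.

No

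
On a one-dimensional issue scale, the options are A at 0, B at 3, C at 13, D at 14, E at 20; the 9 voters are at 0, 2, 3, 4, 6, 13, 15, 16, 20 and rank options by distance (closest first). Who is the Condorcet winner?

B

With single-peaked preferences on a line, the Condorcet winner is the candidate closest to the median voter.
The median voter (position 6) is closest to B at 3.
Check: B vs C — voters closer to B: 5 of 9.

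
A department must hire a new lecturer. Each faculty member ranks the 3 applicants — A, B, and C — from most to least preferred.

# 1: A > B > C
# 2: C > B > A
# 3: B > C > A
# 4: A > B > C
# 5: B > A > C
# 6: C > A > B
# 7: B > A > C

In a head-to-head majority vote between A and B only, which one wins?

B

Ballots ranking A above B: 3.
Ballots ranking B above A: 4.
B wins the head-to-head, 4–3.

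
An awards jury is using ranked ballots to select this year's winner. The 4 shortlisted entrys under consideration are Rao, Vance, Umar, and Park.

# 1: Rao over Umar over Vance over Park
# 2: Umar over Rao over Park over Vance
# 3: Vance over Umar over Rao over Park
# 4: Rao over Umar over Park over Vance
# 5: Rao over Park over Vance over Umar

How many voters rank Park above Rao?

0

Ballots ranking Park above Rao: 0.
Ballots ranking Rao above Park: 5.
So 0 of 5 voters prefer Park to Rao.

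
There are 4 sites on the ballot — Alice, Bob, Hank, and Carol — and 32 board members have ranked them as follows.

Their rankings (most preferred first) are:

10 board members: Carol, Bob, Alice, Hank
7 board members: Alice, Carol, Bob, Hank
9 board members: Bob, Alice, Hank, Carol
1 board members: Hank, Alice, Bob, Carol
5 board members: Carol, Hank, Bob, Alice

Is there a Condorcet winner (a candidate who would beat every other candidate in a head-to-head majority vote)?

No

Head-to-head results (32 voters total):
Alice vs Bob: Bob wins 24–8.
Alice vs Hank: Alice wins 26–6.
Alice vs Carol: Alice wins 17–15.
Bob vs Hank: Bob wins 26–6.
Bob vs Carol: Carol wins 22–10.
Hank vs Carol: Carol wins 22–10.
No candidate beats all others: Alice beats Carol beats Bob beats Alice, a majority cycle.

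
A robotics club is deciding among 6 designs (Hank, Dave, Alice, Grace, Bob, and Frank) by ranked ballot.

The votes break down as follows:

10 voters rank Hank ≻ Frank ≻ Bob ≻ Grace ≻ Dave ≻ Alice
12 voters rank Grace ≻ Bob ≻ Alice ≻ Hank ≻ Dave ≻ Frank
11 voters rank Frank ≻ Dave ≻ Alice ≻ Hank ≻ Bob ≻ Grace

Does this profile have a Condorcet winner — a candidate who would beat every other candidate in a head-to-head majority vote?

Head-to-head results (33 voters total):
Hank vs Dave: Hank wins 22–11.
Hank vs Alice: Alice wins 23–10.
Hank vs Grace: Hank wins 21–12.
Hank vs Bob: Hank wins 21–12.
Hank vs Frank: Hank wins 22–11.
Dave vs Alice: Dave wins 21–12.
Dave vs Grace: Grace wins 22–11.
Dave vs Bob: Bob wins 22–11.
Dave vs Frank: Frank wins 21–12.
Alice vs Grace: Grace wins 22–11.
Alice vs Bob: Bob wins 22–11.
Alice vs Frank: Frank wins 21–12.
Grace vs Bob: Bob wins 21–12.
Grace vs Frank: Frank wins 21–12.
Bob vs Frank: Frank wins 21–12.
No candidate beats all others: Hank beats Dave beats Alice beats Hank, a majority cycle.

No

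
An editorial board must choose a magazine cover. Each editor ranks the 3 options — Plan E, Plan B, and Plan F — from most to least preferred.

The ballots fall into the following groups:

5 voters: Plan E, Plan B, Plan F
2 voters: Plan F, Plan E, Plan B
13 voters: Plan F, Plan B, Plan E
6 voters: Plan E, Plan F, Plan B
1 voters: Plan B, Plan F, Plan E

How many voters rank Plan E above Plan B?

Ballots ranking Plan E above Plan B: 5+2+6 = 13.
Ballots ranking Plan B above Plan E: 13+1 = 14.
So 13 of 27 voters prefer Plan E to Plan B.

13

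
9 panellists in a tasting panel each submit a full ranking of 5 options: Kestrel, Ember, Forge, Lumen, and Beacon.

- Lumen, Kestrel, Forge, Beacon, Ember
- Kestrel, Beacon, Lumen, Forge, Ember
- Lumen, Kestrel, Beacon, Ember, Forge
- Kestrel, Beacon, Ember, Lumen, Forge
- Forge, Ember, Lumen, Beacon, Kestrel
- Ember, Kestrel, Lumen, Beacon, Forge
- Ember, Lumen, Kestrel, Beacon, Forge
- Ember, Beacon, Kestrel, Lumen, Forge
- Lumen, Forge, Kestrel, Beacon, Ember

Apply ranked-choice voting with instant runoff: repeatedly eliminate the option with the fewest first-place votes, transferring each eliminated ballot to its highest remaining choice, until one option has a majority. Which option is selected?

Ember

Round 1: Ember 3, Lumen 3, Kestrel 2, Forge 1, Beacon 0. Beacon has the fewest and is eliminated.
Round 2: Ember 3, Lumen 3, Kestrel 2, Forge 1. Forge has the fewest and is eliminated.
Round 3: Ember 4, Lumen 3, Kestrel 2. Kestrel has the fewest and is eliminated.
Round 4: Ember 5, Lumen 4. Ember has a majority.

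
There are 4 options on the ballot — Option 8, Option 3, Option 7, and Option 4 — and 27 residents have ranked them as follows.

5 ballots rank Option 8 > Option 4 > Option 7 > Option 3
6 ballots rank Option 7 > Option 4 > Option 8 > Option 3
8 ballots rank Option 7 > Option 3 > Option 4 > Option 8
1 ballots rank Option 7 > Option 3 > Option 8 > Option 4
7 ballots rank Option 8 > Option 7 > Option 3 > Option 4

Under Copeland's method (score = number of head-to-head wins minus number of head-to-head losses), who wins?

Pairwise results:
  Option 8 vs Option 3: Option 8 wins 18–9.
  Option 8 vs Option 7: Option 7 wins 15–12.
  Option 8 vs Option 4: Option 4 wins 14–13.
  Option 3 vs Option 7: Option 7 wins 27–0.
  Option 3 vs Option 4: Option 3 wins 16–11.
  Option 7 vs Option 4: Option 7 wins 22–5.
Copeland scores (wins − losses):
  Option 8: 1 − 2 = -1
  Option 3: 1 − 2 = -1
  Option 7: 3 − 0 = 3
  Option 4: 1 − 2 = -1
Option 7 has the best Copeland score.

Option 7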